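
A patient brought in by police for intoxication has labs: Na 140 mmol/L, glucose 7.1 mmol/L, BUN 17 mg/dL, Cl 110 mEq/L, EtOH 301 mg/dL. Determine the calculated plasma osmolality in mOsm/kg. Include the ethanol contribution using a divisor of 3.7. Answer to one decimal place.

374.5 mOsm/kg

Calculated osmolality = 2·Na + glucose + BUN/2.8 + ethanol/3.7
= 2·140 + 7.1 + 17/2.8 + 301/3.7
= 280 + 7.10 + 6.07 + 81.35
= 374.52 mOsm/kg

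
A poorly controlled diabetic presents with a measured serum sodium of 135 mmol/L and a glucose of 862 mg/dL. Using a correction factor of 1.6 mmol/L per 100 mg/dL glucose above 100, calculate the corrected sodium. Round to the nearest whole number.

Corrected Na = measured Na + 1.6 · (glucose − 100)/100
= 135 + 1.6 · (862 − 100)/100
= 135 + 12.2
= 147.2 mmol/L

147 mmol/L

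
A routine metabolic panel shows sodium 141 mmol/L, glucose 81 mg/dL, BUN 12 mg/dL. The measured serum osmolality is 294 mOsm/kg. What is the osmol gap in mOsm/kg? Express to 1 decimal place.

3.2 mOsm/kg

Calculated osmolality = 2·Na + glucose/18 + BUN/2.8
= 2·141 + 81/18 + 12/2.8
= 282 + 4.50 + 4.29
= 290.79 mOsm/kg ≈ 290.8 mOsm/kg
Osmolar gap = measured − calculated = 294 − 290.8 = 3.2 mOsm/kg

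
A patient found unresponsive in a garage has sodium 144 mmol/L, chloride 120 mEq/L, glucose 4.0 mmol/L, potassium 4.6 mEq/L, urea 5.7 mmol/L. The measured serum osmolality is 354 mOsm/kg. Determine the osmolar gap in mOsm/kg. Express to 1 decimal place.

Calculated osmolality = 2·Na + glucose + urea
= 2·144 + 4 + 5.7
= 288 + 4 + 5.70
= 297.7 mOsm/kg ≈ 297.7 mOsm/kg
Osmolar gap = measured − calculated = 354 − 297.7 = 56.3 mOsm/kg

56.3 mOsm/kg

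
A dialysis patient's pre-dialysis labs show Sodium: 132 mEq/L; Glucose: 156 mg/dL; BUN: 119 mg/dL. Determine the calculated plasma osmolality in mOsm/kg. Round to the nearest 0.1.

Calculated osmolality = 2·Na + glucose/18 + BUN/2.8
= 2·132 + 156/18 + 119/2.8
= 264 + 8.67 + 42.50
= 315.17 mOsm/kg

315.2 mOsm/kg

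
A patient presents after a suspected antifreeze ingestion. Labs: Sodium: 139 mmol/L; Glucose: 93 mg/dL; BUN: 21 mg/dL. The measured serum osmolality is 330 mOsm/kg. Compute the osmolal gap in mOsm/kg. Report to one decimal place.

Calculated osmolality = 2·Na + glucose/18 + BUN/2.8
= 2·139 + 93/18 + 21/2.8
= 278 + 5.17 + 7.50
= 290.67 mOsm/kg ≈ 290.7 mOsm/kg
Osmolar gap = measured − calculated = 330 − 290.7 = 39.3 mOsm/kg

39.3 mOsm/kg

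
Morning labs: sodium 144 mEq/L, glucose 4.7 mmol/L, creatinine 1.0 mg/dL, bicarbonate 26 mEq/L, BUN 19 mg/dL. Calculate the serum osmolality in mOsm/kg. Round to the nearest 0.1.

299.5 mOsm/kg

Calculated osmolality = 2·Na + glucose + BUN/2.8
= 2·144 + 4.7 + 19/2.8
= 288 + 4.70 + 6.79
= 299.49 mOsm/kg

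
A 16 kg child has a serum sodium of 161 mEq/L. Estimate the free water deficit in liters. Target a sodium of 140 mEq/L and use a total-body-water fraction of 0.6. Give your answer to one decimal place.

TBW = 0.6 · 16 = 9.6 L
Free water deficit = TBW · (Na/140 − 1)
= 9.6 · (161/140 − 1)
= 9.6 · 0.15
= 1.44 L

1.4 L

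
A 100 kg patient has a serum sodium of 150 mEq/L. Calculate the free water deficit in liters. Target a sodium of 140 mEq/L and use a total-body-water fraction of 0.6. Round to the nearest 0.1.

TBW = 0.6 · 100 = 60 L
Free water deficit = TBW · (Na/140 − 1)
= 60 · (150/140 − 1)
= 60 · 0.0714
= 4.28 L

4.3 L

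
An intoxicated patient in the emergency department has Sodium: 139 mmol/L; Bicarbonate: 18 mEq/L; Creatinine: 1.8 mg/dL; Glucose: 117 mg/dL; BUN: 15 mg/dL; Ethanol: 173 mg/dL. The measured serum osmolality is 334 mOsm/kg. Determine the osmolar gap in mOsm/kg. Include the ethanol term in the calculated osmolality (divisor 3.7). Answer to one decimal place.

-2.6 mOsm/kg

Calculated osmolality = 2·Na + glucose/18 + BUN/2.8 + ethanol/3.7
= 2·139 + 117/18 + 15/2.8 + 173/3.7
= 278 + 6.50 + 5.36 + 46.76
= 336.62 mOsm/kg ≈ 336.6 mOsm/kg
Osmolar gap = measured − calculated = 334 − 336.6 = -2.6 mOsm/kg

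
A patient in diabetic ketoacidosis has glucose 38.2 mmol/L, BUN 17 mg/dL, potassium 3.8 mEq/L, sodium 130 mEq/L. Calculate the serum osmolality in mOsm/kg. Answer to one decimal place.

304.3 mOsm/kg

Calculated osmolality = 2·Na + glucose + BUN/2.8
= 2·130 + 38.2 + 17/2.8
= 260 + 38.20 + 6.07
= 304.27 mOsm/kg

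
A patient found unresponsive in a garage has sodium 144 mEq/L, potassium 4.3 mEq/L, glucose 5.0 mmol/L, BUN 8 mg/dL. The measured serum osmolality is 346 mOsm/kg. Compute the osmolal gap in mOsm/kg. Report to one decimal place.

50.1 mOsm/kg

Calculated osmolality = 2·Na + glucose + BUN/2.8
= 2·144 + 5 + 8/2.8
= 288 + 5 + 2.86
= 295.86 mOsm/kg ≈ 295.9 mOsm/kg
Osmolar gap = measured − calculated = 346 − 295.9 = 50.1 mOsm/kg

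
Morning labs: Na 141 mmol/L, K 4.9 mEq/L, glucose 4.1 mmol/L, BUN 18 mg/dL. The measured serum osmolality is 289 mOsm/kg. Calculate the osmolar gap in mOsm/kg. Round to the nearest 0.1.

-3.5 mOsm/kg

Calculated osmolality = 2·Na + glucose + BUN/2.8
= 2·141 + 4.1 + 18/2.8
= 282 + 4.10 + 6.43
= 292.53 mOsm/kg ≈ 292.5 mOsm/kg
Osmolar gap = measured − calculated = 289 − 292.5 = -3.5 mOsm/kg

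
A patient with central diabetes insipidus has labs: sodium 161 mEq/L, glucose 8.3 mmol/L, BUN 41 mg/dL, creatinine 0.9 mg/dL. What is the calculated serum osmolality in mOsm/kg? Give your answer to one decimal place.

Calculated osmolality = 2·Na + glucose + BUN/2.8
= 2·161 + 8.3 + 41/2.8
= 322 + 8.30 + 14.64
= 344.94 mOsm/kg

344.9 mOsm/kg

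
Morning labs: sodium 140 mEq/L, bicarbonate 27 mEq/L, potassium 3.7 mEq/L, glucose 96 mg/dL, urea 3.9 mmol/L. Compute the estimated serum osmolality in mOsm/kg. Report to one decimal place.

Calculated osmolality = 2·Na + glucose/18 + urea
= 2·140 + 96/18 + 3.9
= 280 + 5.33 + 3.90
= 289.23 mOsm/kg

289.2 mOsm/kg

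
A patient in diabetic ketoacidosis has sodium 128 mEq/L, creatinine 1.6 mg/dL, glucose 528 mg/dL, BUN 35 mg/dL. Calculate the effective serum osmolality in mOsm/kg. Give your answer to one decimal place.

Effective osmolality excludes urea (freely permeant across cell membranes):
2·Na + glucose/18
= 2·128 + 528/18
= 256 + 29.33
= 285.33 mOsm/kg

285.3 mOsm/kg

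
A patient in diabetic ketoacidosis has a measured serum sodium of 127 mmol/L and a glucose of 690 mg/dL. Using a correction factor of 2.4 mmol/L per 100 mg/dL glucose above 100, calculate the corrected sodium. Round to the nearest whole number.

141 mmol/L

Corrected Na = measured Na + 2.4 · (glucose − 100)/100
= 127 + 2.4 · (690 − 100)/100
= 127 + 14.2
= 141.2 mmol/L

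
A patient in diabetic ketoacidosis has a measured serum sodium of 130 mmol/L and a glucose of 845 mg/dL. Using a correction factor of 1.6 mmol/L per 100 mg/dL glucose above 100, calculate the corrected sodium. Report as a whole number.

142 mmol/L

Corrected Na = measured Na + 1.6 · (glucose − 100)/100
= 130 + 1.6 · (845 − 100)/100
= 130 + 11.9
= 141.9 mmol/L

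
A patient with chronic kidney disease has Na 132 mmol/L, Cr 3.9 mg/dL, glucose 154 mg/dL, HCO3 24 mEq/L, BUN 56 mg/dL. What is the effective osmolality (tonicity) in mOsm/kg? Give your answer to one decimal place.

272.6 mOsm/kg

Effective osmolality excludes urea (freely permeant across cell membranes):
2·Na + glucose/18
= 2·132 + 154/18
= 264 + 8.56
= 272.56 mOsm/kg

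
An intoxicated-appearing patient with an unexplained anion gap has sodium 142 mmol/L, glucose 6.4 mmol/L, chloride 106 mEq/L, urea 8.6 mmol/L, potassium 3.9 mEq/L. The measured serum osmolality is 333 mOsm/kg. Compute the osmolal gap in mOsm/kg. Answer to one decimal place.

Calculated osmolality = 2·Na + glucose + urea
= 2·142 + 6.4 + 8.6
= 284 + 6.40 + 8.60
= 299 mOsm/kg ≈ 299.0 mOsm/kg
Osmolar gap = measured − calculated = 333 − 299.0 = 34.0 mOsm/kg

34.0 mOsm/kg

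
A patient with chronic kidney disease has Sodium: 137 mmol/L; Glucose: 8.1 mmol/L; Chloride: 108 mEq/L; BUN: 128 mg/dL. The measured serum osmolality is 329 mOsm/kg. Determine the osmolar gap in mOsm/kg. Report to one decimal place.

1.2 mOsm/kg

Calculated osmolality = 2·Na + glucose + BUN/2.8
= 2·137 + 8.1 + 128/2.8
= 274 + 8.10 + 45.71
= 327.81 mOsm/kg ≈ 327.8 mOsm/kg
Osmolar gap = measured − calculated = 329 − 327.8 = 1.2 mOsm/kg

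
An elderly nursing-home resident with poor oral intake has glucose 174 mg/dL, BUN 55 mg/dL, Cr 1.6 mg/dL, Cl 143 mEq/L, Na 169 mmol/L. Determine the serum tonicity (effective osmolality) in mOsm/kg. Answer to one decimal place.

Effective osmolality excludes urea (freely permeant across cell membranes):
2·Na + glucose/18
= 2·169 + 174/18
= 338 + 9.67
= 347.67 mOsm/kg

347.7 mOsm/kg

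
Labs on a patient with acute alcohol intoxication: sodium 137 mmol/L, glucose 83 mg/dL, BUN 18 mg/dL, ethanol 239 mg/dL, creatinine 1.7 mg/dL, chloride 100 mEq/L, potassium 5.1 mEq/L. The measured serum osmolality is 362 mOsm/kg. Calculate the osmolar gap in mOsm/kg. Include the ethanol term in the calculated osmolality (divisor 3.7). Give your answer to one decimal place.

Calculated osmolality = 2·Na + glucose/18 + BUN/2.8 + ethanol/3.7
= 2·137 + 83/18 + 18/2.8 + 239/3.7
= 274 + 4.61 + 6.43 + 64.59
= 349.63 mOsm/kg ≈ 349.6 mOsm/kg
Osmolar gap = measured − calculated = 362 − 349.6 = 12.4 mOsm/kg

12.4 mOsm/kg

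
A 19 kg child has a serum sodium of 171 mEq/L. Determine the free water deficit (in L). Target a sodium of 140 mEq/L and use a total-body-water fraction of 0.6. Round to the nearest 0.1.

2.5 L

TBW = 0.6 · 19 = 11.4 L
Free water deficit = TBW · (Na/140 − 1)
= 11.4 · (171/140 − 1)
= 11.4 · 0.2214
= 2.52 L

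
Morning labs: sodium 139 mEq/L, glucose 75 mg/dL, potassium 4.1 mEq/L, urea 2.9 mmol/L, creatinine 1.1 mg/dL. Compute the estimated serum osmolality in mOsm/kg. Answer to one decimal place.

285.1 mOsm/kg

Calculated osmolality = 2·Na + glucose/18 + urea
= 2·139 + 75/18 + 2.9
= 278 + 4.17 + 2.90
= 285.07 mOsm/kg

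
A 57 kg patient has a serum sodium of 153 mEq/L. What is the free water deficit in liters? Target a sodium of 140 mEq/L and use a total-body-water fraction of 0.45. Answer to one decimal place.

TBW = 0.45 · 57 = 25.65 L
Free water deficit = TBW · (Na/140 − 1)
= 25.65 · (153/140 − 1)
= 25.65 · 0.0929
= 2.38 L

2.4 L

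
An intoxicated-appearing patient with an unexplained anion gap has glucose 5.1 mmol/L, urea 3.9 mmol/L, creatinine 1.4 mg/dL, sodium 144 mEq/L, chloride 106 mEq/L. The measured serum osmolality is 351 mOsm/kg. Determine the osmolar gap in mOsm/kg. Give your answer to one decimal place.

Calculated osmolality = 2·Na + glucose + urea
= 2·144 + 5.1 + 3.9
= 288 + 5.10 + 3.90
= 297 mOsm/kg ≈ 297.0 mOsm/kg
Osmolar gap = measured − calculated = 351 − 297.0 = 54.0 mOsm/kg

54.0 mOsm/kg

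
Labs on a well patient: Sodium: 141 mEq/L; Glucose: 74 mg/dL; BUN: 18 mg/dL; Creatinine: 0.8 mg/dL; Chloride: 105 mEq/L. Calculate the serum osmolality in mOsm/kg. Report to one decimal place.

Calculated osmolality = 2·Na + glucose/18 + BUN/2.8
= 2·141 + 74/18 + 18/2.8
= 282 + 4.11 + 6.43
= 292.54 mOsm/kg

292.5 mOsm/kg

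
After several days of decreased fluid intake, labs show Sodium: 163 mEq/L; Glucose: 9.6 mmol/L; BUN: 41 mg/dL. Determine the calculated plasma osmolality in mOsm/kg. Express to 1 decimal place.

350.2 mOsm/kg

Calculated osmolality = 2·Na + glucose + BUN/2.8
= 2·163 + 9.6 + 41/2.8
= 326 + 9.60 + 14.64
= 350.24 mOsm/kg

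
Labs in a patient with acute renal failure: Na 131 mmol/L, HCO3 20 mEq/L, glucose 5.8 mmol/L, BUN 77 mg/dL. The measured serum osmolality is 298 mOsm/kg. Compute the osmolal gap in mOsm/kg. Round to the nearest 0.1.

Calculated osmolality = 2·Na + glucose + BUN/2.8
= 2·131 + 5.8 + 77/2.8
= 262 + 5.80 + 27.50
= 295.3 mOsm/kg ≈ 295.3 mOsm/kg
Osmolar gap = measured − calculated = 298 − 295.3 = 2.7 mOsm/kg

2.7 mOsm/kg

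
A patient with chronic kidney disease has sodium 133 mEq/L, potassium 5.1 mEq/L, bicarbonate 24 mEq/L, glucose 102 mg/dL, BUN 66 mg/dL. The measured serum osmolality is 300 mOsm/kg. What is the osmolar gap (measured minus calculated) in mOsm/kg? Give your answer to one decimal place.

4.8 mOsm/kg

Calculated osmolality = 2·Na + glucose/18 + BUN/2.8
= 2·133 + 102/18 + 66/2.8
= 266 + 5.67 + 23.57
= 295.24 mOsm/kg ≈ 295.2 mOsm/kg
Osmolar gap = measured − calculated = 300 − 295.2 = 4.8 mOsm/kg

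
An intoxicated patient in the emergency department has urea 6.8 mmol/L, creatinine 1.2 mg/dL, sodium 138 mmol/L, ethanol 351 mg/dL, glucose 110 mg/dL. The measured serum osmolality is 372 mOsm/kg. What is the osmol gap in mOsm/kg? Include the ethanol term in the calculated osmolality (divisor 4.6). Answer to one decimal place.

Calculated osmolality = 2·Na + glucose/18 + urea + ethanol/4.6
= 2·138 + 110/18 + 6.8 + 351/4.6
= 276 + 6.11 + 6.80 + 76.30
= 365.21 mOsm/kg ≈ 365.2 mOsm/kg
Osmolar gap = measured − calculated = 372 − 365.2 = 6.8 mOsm/kg

6.8 mOsm/kg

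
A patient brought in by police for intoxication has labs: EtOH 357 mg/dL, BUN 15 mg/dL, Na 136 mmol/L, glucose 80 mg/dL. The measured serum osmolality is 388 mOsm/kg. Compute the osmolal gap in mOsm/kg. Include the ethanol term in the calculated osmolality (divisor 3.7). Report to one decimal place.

Calculated osmolality = 2·Na + glucose/18 + BUN/2.8 + ethanol/3.7
= 2·136 + 80/18 + 15/2.8 + 357/3.7
= 272 + 4.44 + 5.36 + 96.49
= 378.29 mOsm/kg ≈ 378.3 mOsm/kg
Osmolar gap = measured − calculated = 388 − 378.3 = 9.7 mOsm/kg

9.7 mOsm/kg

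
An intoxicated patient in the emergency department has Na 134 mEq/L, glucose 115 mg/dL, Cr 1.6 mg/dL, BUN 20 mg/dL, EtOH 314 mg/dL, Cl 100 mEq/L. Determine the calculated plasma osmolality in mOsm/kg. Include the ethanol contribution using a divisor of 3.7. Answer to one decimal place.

366.4 mOsm/kg

Calculated osmolality = 2·Na + glucose/18 + BUN/2.8 + ethanol/3.7
= 2·134 + 115/18 + 20/2.8 + 314/3.7
= 268 + 6.39 + 7.14 + 84.86
= 366.39 mOsm/kg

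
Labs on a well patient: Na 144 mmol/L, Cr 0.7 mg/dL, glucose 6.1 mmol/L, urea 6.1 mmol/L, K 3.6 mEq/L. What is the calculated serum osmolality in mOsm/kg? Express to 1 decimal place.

300.2 mOsm/kg

Calculated osmolality = 2·Na + glucose + urea
= 2·144 + 6.1 + 6.1
= 288 + 6.10 + 6.10
= 300.2 mOsm/kg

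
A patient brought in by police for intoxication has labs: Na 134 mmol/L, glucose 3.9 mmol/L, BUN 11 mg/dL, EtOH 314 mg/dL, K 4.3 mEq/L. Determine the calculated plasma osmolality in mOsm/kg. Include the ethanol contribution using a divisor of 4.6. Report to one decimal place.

Calculated osmolality = 2·Na + glucose + BUN/2.8 + ethanol/4.6
= 2·134 + 3.9 + 11/2.8 + 314/4.6
= 268 + 3.90 + 3.93 + 68.26
= 344.09 mOsm/kg

344.1 mOsm/kg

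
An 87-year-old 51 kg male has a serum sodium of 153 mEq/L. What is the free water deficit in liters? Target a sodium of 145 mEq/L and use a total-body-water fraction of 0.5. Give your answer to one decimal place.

1.4 L

TBW = 0.5 · 51 = 25.5 L
Free water deficit = TBW · (Na/145 − 1)
= 25.5 · (153/145 − 1)
= 25.5 · 0.0552
= 1.41 L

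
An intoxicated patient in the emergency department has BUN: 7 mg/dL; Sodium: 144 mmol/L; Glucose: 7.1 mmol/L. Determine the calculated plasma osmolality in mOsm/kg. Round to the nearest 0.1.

297.6 mOsm/kg

Calculated osmolality = 2·Na + glucose + BUN/2.8
= 2·144 + 7.1 + 7/2.8
= 288 + 7.10 + 2.50
= 297.6 mOsm/kg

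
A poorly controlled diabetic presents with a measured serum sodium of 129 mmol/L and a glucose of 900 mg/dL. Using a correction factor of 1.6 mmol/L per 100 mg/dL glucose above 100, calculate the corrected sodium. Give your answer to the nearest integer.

Corrected Na = measured Na + 1.6 · (glucose − 100)/100
= 129 + 1.6 · (900 − 100)/100
= 129 + 12.8
= 141.8 mmol/L

142 mmol/L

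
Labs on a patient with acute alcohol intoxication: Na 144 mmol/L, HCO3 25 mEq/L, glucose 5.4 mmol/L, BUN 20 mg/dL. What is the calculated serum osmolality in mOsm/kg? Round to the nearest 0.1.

300.5 mOsm/kg

Calculated osmolality = 2·Na + glucose + BUN/2.8
= 2·144 + 5.4 + 20/2.8
= 288 + 5.40 + 7.14
= 300.54 mOsm/kg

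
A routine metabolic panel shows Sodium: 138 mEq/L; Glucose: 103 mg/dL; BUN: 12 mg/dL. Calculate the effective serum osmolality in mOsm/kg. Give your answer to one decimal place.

281.7 mOsm/kg

Effective osmolality excludes urea (freely permeant across cell membranes):
2·Na + glucose/18
= 2·138 + 103/18
= 276 + 5.72
= 281.72 mOsm/kg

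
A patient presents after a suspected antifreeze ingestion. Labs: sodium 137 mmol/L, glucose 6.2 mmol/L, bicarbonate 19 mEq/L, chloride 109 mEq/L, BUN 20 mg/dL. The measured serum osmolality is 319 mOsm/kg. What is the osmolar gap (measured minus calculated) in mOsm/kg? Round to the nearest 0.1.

31.7 mOsm/kg

Calculated osmolality = 2·Na + glucose + BUN/2.8
= 2·137 + 6.2 + 20/2.8
= 274 + 6.20 + 7.14
= 287.34 mOsm/kg ≈ 287.3 mOsm/kg
Osmolar gap = measured − calculated = 319 − 287.3 = 31.7 mOsm/kg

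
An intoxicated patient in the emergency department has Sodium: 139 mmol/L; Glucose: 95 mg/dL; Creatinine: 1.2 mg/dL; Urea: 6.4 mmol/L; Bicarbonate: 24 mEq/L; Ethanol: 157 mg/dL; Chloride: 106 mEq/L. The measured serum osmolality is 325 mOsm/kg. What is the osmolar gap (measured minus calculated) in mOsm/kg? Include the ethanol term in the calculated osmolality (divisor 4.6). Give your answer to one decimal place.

1.2 mOsm/kg

Calculated osmolality = 2·Na + glucose/18 + urea + ethanol/4.6
= 2·139 + 95/18 + 6.4 + 157/4.6
= 278 + 5.28 + 6.40 + 34.13
= 323.81 mOsm/kg ≈ 323.8 mOsm/kg
Osmolar gap = measured − calculated = 325 − 323.8 = 1.2 mOsm/kg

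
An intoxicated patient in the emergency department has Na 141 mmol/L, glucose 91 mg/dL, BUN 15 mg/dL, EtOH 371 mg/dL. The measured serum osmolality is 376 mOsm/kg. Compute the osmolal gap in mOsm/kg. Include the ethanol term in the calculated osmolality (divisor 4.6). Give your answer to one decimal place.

2.9 mOsm/kg

Calculated osmolality = 2·Na + glucose/18 + BUN/2.8 + ethanol/4.6
= 2·141 + 91/18 + 15/2.8 + 371/4.6
= 282 + 5.06 + 5.36 + 80.65
= 373.07 mOsm/kg ≈ 373.1 mOsm/kg
Osmolar gap = measured − calculated = 376 − 373.1 = 2.9 mOsm/kg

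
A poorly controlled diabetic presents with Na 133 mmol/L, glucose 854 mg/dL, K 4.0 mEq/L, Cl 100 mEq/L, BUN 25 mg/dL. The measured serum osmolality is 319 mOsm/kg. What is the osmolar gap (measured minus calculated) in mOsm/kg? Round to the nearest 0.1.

Calculated osmolality = 2·Na + glucose/18 + BUN/2.8
= 2·133 + 854/18 + 25/2.8
= 266 + 47.44 + 8.93
= 322.37 mOsm/kg ≈ 322.4 mOsm/kg
Osmolar gap = measured − calculated = 319 − 322.4 = -3.4 mOsm/kg

-3.4 mOsm/kg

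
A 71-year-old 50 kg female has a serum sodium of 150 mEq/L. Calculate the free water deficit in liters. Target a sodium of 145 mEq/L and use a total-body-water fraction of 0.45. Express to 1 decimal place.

0.8 L

TBW = 0.45 · 50 = 22.5 L
Free water deficit = TBW · (Na/145 − 1)
= 22.5 · (150/145 − 1)
= 22.5 · 0.0345
= 0.78 L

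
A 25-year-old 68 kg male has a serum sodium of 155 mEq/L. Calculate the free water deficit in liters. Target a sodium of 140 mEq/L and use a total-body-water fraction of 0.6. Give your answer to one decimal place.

4.4 L

TBW = 0.6 · 68 = 40.8 L
Free water deficit = TBW · (Na/140 − 1)
= 40.8 · (155/140 − 1)
= 40.8 · 0.1071
= 4.37 L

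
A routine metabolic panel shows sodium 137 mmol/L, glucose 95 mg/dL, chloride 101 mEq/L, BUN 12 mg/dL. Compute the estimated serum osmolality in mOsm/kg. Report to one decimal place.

Calculated osmolality = 2·Na + glucose/18 + BUN/2.8
= 2·137 + 95/18 + 12/2.8
= 274 + 5.28 + 4.29
= 283.57 mOsm/kg

283.6 mOsm/kg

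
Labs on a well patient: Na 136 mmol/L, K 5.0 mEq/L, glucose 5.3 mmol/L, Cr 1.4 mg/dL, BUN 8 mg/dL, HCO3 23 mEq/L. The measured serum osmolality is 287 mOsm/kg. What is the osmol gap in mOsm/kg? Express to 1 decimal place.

Calculated osmolality = 2·Na + glucose + BUN/2.8
= 2·136 + 5.3 + 8/2.8
= 272 + 5.30 + 2.86
= 280.16 mOsm/kg ≈ 280.2 mOsm/kg
Osmolar gap = measured − calculated = 287 − 280.2 = 6.8 mOsm/kg

6.8 mOsm/kg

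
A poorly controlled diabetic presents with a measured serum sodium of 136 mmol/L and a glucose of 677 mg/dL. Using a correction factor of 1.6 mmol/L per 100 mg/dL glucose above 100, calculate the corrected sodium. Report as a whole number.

Corrected Na = measured Na + 1.6 · (glucose − 100)/100
= 136 + 1.6 · (677 − 100)/100
= 136 + 9.2
= 145.2 mmol/L

145 mmol/L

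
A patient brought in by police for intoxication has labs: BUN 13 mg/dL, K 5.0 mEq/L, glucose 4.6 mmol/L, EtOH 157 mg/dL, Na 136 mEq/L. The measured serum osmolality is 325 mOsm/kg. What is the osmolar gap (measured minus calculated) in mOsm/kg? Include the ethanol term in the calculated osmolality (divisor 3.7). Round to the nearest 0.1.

1.3 mOsm/kg

Calculated osmolality = 2·Na + glucose + BUN/2.8 + ethanol/3.7
= 2·136 + 4.6 + 13/2.8 + 157/3.7
= 272 + 4.60 + 4.64 + 42.43
= 323.67 mOsm/kg ≈ 323.7 mOsm/kg
Osmolar gap = measured − calculated = 325 − 323.7 = 1.3 mOsm/kg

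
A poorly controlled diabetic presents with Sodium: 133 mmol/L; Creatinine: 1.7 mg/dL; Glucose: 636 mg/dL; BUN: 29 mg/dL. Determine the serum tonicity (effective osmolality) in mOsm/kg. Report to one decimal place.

Effective osmolality excludes urea (freely permeant across cell membranes):
2·Na + glucose/18
= 2·133 + 636/18
= 266 + 35.33
= 301.33 mOsm/kg

301.3 mOsm/kg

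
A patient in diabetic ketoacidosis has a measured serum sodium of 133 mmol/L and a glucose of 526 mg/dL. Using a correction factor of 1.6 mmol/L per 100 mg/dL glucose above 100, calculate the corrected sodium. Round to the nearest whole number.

Corrected Na = measured Na + 1.6 · (glucose − 100)/100
= 133 + 1.6 · (526 − 100)/100
= 133 + 6.8
= 139.8 mmol/L

140 mmol/L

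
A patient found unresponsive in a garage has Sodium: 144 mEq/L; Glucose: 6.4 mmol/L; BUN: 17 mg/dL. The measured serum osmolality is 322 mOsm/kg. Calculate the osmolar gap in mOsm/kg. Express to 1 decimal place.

Calculated osmolality = 2·Na + glucose + BUN/2.8
= 2·144 + 6.4 + 17/2.8
= 288 + 6.40 + 6.07
= 300.47 mOsm/kg ≈ 300.5 mOsm/kg
Osmolar gap = measured − calculated = 322 − 300.5 = 21.5 mOsm/kg

21.5 mOsm/kg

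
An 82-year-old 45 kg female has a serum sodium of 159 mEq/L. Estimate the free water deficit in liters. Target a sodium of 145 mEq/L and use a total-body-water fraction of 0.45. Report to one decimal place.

TBW = 0.45 · 45 = 20.25 L
Free water deficit = TBW · (Na/145 − 1)
= 20.25 · (159/145 − 1)
= 20.25 · 0.0966
= 1.96 L

2.0 L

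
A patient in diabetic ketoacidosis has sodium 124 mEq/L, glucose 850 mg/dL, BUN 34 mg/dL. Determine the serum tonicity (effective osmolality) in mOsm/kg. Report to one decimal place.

295.2 mOsm/kg

Effective osmolality excludes urea (freely permeant across cell membranes):
2·Na + glucose/18
= 2·124 + 850/18
= 248 + 47.22
= 295.22 mOsm/kg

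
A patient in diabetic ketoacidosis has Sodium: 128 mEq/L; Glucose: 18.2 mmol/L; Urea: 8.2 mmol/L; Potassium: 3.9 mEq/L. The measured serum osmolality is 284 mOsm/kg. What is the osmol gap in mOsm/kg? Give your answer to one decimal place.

Calculated osmolality = 2·Na + glucose + urea
= 2·128 + 18.2 + 8.2
= 256 + 18.20 + 8.20
= 282.4 mOsm/kg ≈ 282.4 mOsm/kg
Osmolar gap = measured − calculated = 284 − 282.4 = 1.6 mOsm/kg

1.6 mOsm/kg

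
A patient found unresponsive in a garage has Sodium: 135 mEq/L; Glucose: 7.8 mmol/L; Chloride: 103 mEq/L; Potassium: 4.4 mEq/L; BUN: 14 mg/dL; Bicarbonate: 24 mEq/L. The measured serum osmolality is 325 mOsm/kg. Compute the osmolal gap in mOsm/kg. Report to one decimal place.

42.2 mOsm/kg

Calculated osmolality = 2·Na + glucose + BUN/2.8
= 2·135 + 7.8 + 14/2.8
= 270 + 7.80 + 5
= 282.8 mOsm/kg ≈ 282.8 mOsm/kg
Osmolar gap = measured − calculated = 325 − 282.8 = 42.2 mOsm/kg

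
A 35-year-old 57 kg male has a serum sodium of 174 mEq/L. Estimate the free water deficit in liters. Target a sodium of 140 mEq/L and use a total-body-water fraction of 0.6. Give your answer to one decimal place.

TBW = 0.6 · 57 = 34.2 L
Free water deficit = TBW · (Na/140 − 1)
= 34.2 · (174/140 − 1)
= 34.2 · 0.2429
= 8.31 L

8.3 L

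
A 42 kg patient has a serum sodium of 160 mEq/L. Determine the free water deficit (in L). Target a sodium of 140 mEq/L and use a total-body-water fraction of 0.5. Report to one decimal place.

3.0 L

TBW = 0.5 · 42 = 21 L
Free water deficit = TBW · (Na/140 − 1)
= 21 · (160/140 − 1)
= 21 · 0.1429
= 3 L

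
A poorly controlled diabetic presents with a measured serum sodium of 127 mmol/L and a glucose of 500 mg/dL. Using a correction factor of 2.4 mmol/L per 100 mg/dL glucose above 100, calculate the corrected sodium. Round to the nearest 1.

Corrected Na = measured Na + 2.4 · (glucose − 100)/100
= 127 + 2.4 · (500 − 100)/100
= 127 + 9.6
= 136.6 mmol/L

137 mmol/L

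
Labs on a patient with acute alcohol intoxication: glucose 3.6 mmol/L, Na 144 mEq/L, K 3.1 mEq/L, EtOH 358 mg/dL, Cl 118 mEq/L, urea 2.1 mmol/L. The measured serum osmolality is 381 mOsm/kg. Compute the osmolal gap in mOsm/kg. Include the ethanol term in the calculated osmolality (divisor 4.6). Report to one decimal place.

9.5 mOsm/kg

Calculated osmolality = 2·Na + glucose + urea + ethanol/4.6
= 2·144 + 3.6 + 2.1 + 358/4.6
= 288 + 3.60 + 2.10 + 77.83
= 371.53 mOsm/kg ≈ 371.5 mOsm/kg
Osmolar gap = measured − calculated = 381 − 371.5 = 9.5 mOsm/kg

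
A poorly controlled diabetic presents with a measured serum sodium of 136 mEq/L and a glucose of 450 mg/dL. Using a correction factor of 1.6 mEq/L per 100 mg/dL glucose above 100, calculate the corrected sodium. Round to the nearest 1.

142 mEq/L

Corrected Na = measured Na + 1.6 · (glucose − 100)/100
= 136 + 1.6 · (450 − 100)/100
= 136 + 5.6
= 141.6 mEq/L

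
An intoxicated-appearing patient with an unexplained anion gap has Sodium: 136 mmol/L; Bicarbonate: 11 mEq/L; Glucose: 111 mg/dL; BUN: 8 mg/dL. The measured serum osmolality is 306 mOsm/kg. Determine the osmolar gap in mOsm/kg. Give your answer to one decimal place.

25.0 mOsm/kg

Calculated osmolality = 2·Na + glucose/18 + BUN/2.8
= 2·136 + 111/18 + 8/2.8
= 272 + 6.17 + 2.86
= 281.03 mOsm/kg ≈ 281.0 mOsm/kg
Osmolar gap = measured − calculated = 306 − 281.0 = 25.0 mOsm/kg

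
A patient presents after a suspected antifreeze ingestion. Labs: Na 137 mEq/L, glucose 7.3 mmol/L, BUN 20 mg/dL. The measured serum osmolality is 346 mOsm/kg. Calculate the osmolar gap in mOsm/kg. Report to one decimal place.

57.6 mOsm/kg

Calculated osmolality = 2·Na + glucose + BUN/2.8
= 2·137 + 7.3 + 20/2.8
= 274 + 7.30 + 7.14
= 288.44 mOsm/kg ≈ 288.4 mOsm/kg
Osmolar gap = measured − calculated = 346 − 288.4 = 57.6 mOsm/kg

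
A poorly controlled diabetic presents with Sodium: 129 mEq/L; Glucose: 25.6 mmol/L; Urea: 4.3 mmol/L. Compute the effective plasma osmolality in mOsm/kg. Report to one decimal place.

Effective osmolality excludes urea (freely permeant across cell membranes):
2·Na + glucose
= 2·129 + 25.6
= 258 + 25.6
= 283.6 mOsm/kg

283.6 mOsm/kg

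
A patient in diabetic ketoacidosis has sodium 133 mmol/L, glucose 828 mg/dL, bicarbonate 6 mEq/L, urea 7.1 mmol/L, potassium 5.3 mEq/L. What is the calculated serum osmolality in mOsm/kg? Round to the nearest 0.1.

Calculated osmolality = 2·Na + glucose/18 + urea
= 2·133 + 828/18 + 7.1
= 266 + 46 + 7.10
= 319.1 mOsm/kg

319.1 mOsm/kg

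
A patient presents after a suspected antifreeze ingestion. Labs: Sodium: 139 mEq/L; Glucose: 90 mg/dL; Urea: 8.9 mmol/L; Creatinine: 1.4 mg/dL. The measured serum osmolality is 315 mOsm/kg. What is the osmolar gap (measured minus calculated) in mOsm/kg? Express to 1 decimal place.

Calculated osmolality = 2·Na + glucose/18 + urea
= 2·139 + 90/18 + 8.9
= 278 + 5 + 8.90
= 291.9 mOsm/kg ≈ 291.9 mOsm/kg
Osmolar gap = measured − calculated = 315 − 291.9 = 23.1 mOsm/kg

23.1 mOsm/kg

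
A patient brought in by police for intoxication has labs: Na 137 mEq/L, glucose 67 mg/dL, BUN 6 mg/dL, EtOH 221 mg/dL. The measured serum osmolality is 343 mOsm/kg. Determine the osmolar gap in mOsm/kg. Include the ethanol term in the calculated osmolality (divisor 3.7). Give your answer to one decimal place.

Calculated osmolality = 2·Na + glucose/18 + BUN/2.8 + ethanol/3.7
= 2·137 + 67/18 + 6/2.8 + 221/3.7
= 274 + 3.72 + 2.14 + 59.73
= 339.59 mOsm/kg ≈ 339.6 mOsm/kg
Osmolar gap = measured − calculated = 343 − 339.6 = 3.4 mOsm/kg

3.4 mOsm/kg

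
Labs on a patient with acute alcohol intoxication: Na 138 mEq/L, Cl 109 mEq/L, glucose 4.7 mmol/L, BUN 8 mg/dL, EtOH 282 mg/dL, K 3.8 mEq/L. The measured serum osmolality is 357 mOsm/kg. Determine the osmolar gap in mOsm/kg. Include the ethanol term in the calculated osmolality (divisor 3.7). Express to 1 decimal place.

Calculated osmolality = 2·Na + glucose + BUN/2.8 + ethanol/3.7
= 2·138 + 4.7 + 8/2.8 + 282/3.7
= 276 + 4.70 + 2.86 + 76.22
= 359.78 mOsm/kg ≈ 359.8 mOsm/kg
Osmolar gap = measured − calculated = 357 − 359.8 = -2.8 mOsm/kg

-2.8 mOsm/kg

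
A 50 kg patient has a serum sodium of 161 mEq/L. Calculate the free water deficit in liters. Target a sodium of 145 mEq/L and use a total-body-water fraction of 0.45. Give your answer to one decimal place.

2.5 L

TBW = 0.45 · 50 = 22.5 L
Free water deficit = TBW · (Na/145 − 1)
= 22.5 · (161/145 − 1)
= 22.5 · 0.1103
= 2.48 L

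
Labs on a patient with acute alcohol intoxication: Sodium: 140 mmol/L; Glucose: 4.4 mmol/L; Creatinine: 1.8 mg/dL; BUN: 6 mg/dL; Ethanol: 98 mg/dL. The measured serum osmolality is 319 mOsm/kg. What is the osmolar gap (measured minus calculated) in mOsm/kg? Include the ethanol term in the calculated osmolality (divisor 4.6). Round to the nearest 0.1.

11.2 mOsm/kg

Calculated osmolality = 2·Na + glucose + BUN/2.8 + ethanol/4.6
= 2·140 + 4.4 + 6/2.8 + 98/4.6
= 280 + 4.40 + 2.14 + 21.30
= 307.84 mOsm/kg ≈ 307.8 mOsm/kg
Osmolar gap = measured − calculated = 319 − 307.8 = 11.2 mOsm/kg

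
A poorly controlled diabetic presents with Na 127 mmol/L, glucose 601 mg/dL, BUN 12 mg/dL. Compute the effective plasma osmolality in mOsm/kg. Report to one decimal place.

Effective osmolality excludes urea (freely permeant across cell membranes):
2·Na + glucose/18
= 2·127 + 601/18
= 254 + 33.39
= 287.39 mOsm/kg

287.4 mOsm/kg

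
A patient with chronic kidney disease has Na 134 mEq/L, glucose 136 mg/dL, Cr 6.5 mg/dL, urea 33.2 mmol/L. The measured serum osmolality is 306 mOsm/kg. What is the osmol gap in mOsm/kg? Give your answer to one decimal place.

-2.8 mOsm/kg

Calculated osmolality = 2·Na + glucose/18 + urea
= 2·134 + 136/18 + 33.2
= 268 + 7.56 + 33.20
= 308.76 mOsm/kg ≈ 308.8 mOsm/kg
Osmolar gap = measured − calculated = 306 − 308.8 = -2.8 mOsm/kg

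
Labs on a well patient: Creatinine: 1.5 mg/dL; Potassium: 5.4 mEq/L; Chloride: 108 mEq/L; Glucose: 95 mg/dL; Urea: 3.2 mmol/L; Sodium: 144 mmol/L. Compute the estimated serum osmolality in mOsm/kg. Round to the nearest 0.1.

296.5 mOsm/kg

Calculated osmolality = 2·Na + glucose/18 + urea
= 2·144 + 95/18 + 3.2
= 288 + 5.28 + 3.20
= 296.48 mOsm/kg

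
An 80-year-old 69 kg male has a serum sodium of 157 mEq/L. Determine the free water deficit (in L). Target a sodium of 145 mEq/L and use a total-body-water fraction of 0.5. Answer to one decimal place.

TBW = 0.5 · 69 = 34.5 L
Free water deficit = TBW · (Na/145 − 1)
= 34.5 · (157/145 − 1)
= 34.5 · 0.0828
= 2.86 L

2.9 L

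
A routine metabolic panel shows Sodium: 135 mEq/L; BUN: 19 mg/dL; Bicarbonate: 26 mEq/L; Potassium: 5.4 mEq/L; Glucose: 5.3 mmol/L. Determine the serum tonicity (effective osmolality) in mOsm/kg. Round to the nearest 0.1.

Effective osmolality excludes urea (freely permeant across cell membranes):
2·Na + glucose
= 2·135 + 5.3
= 270 + 5.3
= 275.3 mOsm/kg

275.3 mOsm/kg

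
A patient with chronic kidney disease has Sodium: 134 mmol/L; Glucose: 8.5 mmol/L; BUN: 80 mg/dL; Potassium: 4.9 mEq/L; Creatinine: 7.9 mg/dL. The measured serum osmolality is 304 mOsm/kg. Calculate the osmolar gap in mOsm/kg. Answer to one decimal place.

Calculated osmolality = 2·Na + glucose + BUN/2.8
= 2·134 + 8.5 + 80/2.8
= 268 + 8.50 + 28.57
= 305.07 mOsm/kg ≈ 305.1 mOsm/kg
Osmolar gap = measured − calculated = 304 − 305.1 = -1.1 mOsm/kg

-1.1 mOsm/kg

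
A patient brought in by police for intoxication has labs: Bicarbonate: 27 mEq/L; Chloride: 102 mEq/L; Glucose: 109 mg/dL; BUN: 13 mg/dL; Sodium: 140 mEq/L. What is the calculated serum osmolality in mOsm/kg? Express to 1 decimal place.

Calculated osmolality = 2·Na + glucose/18 + BUN/2.8
= 2·140 + 109/18 + 13/2.8
= 280 + 6.06 + 4.64
= 290.7 mOsm/kg

290.7 mOsm/kg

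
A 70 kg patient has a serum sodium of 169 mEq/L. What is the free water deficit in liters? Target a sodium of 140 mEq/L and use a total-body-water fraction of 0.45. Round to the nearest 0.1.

6.5 L

TBW = 0.45 · 70 = 31.5 L
Free water deficit = TBW · (Na/140 − 1)
= 31.5 · (169/140 − 1)
= 31.5 · 0.2071
= 6.52 L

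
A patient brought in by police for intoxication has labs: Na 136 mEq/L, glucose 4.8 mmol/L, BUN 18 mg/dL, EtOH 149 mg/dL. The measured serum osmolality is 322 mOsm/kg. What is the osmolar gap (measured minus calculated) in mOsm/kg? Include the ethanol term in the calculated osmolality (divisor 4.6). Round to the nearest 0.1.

6.4 mOsm/kg

Calculated osmolality = 2·Na + glucose + BUN/2.8 + ethanol/4.6
= 2·136 + 4.8 + 18/2.8 + 149/4.6
= 272 + 4.80 + 6.43 + 32.39
= 315.62 mOsm/kg ≈ 315.6 mOsm/kg
Osmolar gap = measured − calculated = 322 − 315.6 = 6.4 mOsm/kg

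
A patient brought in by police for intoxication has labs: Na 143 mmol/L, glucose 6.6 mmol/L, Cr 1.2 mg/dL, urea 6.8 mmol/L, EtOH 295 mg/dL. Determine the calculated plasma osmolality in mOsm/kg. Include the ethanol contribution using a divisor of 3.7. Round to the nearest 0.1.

Calculated osmolality = 2·Na + glucose + urea + ethanol/3.7
= 2·143 + 6.6 + 6.8 + 295/3.7
= 286 + 6.60 + 6.80 + 79.73
= 379.13 mOsm/kg

379.1 mOsm/kg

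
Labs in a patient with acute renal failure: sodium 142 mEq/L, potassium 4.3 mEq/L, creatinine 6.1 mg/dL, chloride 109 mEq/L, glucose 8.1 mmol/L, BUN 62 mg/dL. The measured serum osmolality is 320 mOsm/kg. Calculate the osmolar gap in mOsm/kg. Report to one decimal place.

5.8 mOsm/kg

Calculated osmolality = 2·Na + glucose + BUN/2.8
= 2·142 + 8.1 + 62/2.8
= 284 + 8.10 + 22.14
= 314.24 mOsm/kg ≈ 314.2 mOsm/kg
Osmolar gap = measured − calculated = 320 − 314.2 = 5.8 mOsm/kg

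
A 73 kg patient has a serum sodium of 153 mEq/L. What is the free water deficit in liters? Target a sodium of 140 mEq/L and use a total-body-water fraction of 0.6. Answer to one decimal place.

4.1 L

TBW = 0.6 · 73 = 43.8 L
Free water deficit = TBW · (Na/140 − 1)
= 43.8 · (153/140 − 1)
= 43.8 · 0.0929
= 4.07 L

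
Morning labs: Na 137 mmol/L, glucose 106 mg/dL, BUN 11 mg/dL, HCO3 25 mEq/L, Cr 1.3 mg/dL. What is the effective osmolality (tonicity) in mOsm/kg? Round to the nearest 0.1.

Effective osmolality excludes urea (freely permeant across cell membranes):
2·Na + glucose/18
= 2·137 + 106/18
= 274 + 5.89
= 279.89 mOsm/kg

279.9 mOsm/kg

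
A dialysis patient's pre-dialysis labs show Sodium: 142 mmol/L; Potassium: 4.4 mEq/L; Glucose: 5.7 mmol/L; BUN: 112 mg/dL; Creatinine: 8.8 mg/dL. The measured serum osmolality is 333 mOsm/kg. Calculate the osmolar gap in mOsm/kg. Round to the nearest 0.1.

3.3 mOsm/kg

Calculated osmolality = 2·Na + glucose + BUN/2.8
= 2·142 + 5.7 + 112/2.8
= 284 + 5.70 + 40
= 329.7 mOsm/kg ≈ 329.7 mOsm/kg
Osmolar gap = measured − calculated = 333 − 329.7 = 3.3 mOsm/kg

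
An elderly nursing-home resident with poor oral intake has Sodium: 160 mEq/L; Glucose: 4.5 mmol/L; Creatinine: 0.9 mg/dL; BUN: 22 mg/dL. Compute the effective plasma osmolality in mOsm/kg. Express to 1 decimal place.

Effective osmolality excludes urea (freely permeant across cell membranes):
2·Na + glucose
= 2·160 + 4.5
= 320 + 4.5
= 324.5 mOsm/kg

324.5 mOsm/kg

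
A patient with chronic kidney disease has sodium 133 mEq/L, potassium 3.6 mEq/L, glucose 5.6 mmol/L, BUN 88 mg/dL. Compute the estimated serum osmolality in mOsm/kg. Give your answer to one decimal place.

Calculated osmolality = 2·Na + glucose + BUN/2.8
= 2·133 + 5.6 + 88/2.8
= 266 + 5.60 + 31.43
= 303.03 mOsm/kg

303.0 mOsm/kg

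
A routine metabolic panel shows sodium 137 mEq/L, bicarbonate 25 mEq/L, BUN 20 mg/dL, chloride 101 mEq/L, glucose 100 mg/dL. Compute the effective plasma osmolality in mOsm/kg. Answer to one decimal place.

279.6 mOsm/kg

Effective osmolality excludes urea (freely permeant across cell membranes):
2·Na + glucose/18
= 2·137 + 100/18
= 274 + 5.56
= 279.56 mOsm/kg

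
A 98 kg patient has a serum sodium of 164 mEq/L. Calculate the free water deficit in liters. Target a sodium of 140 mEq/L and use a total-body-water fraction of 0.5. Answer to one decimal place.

8.4 L

TBW = 0.5 · 98 = 49 L
Free water deficit = TBW · (Na/140 − 1)
= 49 · (164/140 − 1)
= 49 · 0.1714
= 8.4 L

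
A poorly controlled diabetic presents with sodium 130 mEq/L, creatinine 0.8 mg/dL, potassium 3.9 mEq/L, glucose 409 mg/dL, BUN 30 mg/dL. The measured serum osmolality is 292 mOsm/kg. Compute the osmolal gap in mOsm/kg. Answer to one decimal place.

-1.4 mOsm/kg

Calculated osmolality = 2·Na + glucose/18 + BUN/2.8
= 2·130 + 409/18 + 30/2.8
= 260 + 22.72 + 10.71
= 293.43 mOsm/kg ≈ 293.4 mOsm/kg
Osmolar gap = measured − calculated = 292 − 293.4 = -1.4 mOsm/kg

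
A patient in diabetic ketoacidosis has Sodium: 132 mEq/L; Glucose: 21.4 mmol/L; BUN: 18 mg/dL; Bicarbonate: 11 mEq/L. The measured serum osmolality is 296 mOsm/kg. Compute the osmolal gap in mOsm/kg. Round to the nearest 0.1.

4.2 mOsm/kg

Calculated osmolality = 2·Na + glucose + BUN/2.8
= 2·132 + 21.4 + 18/2.8
= 264 + 21.40 + 6.43
= 291.83 mOsm/kg ≈ 291.8 mOsm/kg
Osmolar gap = measured − calculated = 296 − 291.8 = 4.2 mOsm/kg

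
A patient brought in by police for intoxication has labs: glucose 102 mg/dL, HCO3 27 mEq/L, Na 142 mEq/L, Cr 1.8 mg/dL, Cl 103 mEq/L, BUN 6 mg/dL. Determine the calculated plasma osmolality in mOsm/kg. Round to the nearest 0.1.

Calculated osmolality = 2·Na + glucose/18 + BUN/2.8
= 2·142 + 102/18 + 6/2.8
= 284 + 5.67 + 2.14
= 291.81 mOsm/kg

291.8 mOsm/kg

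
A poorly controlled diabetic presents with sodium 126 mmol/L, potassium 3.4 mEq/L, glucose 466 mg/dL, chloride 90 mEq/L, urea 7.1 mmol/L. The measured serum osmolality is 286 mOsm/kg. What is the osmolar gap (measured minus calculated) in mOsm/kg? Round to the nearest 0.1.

1.0 mOsm/kg

Calculated osmolality = 2·Na + glucose/18 + urea
= 2·126 + 466/18 + 7.1
= 252 + 25.89 + 7.10
= 284.99 mOsm/kg ≈ 285.0 mOsm/kg
Osmolar gap = measured − calculated = 286 − 285.0 = 1.0 mOsm/kg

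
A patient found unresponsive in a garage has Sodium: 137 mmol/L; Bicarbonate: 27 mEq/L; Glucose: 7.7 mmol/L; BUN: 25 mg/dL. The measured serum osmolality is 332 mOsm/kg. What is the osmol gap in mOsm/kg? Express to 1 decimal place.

Calculated osmolality = 2·Na + glucose + BUN/2.8
= 2·137 + 7.7 + 25/2.8
= 274 + 7.70 + 8.93
= 290.63 mOsm/kg ≈ 290.6 mOsm/kg
Osmolar gap = measured − calculated = 332 − 290.6 = 41.4 mOsm/kg

41.4 mOsm/kg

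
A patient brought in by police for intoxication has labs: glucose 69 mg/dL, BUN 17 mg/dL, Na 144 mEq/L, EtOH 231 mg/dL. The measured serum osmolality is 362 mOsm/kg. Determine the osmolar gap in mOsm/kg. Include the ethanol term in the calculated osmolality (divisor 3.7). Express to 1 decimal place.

1.7 mOsm/kg

Calculated osmolality = 2·Na + glucose/18 + BUN/2.8 + ethanol/3.7
= 2·144 + 69/18 + 17/2.8 + 231/3.7
= 288 + 3.83 + 6.07 + 62.43
= 360.33 mOsm/kg ≈ 360.3 mOsm/kg
Osmolar gap = measured − calculated = 362 − 360.3 = 1.7 mOsm/kg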